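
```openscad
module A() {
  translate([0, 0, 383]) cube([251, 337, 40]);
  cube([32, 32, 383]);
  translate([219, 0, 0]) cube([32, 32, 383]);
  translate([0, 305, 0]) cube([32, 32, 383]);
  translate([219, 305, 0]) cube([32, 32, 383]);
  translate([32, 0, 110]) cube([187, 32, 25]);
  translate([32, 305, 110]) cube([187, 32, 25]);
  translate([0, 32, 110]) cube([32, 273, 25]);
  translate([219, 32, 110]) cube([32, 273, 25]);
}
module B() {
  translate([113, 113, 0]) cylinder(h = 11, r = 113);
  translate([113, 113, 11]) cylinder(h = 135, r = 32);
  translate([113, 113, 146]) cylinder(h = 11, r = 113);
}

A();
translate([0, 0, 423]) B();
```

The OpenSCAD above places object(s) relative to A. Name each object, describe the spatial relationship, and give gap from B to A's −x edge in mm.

A is a stool. B is a spool. The spool is on top of the stool. The gap from the spool to the stool's −x edge is 0 mm.

The spool's min-x is at 0; the stool's min-x is 0; gap = 0 mm.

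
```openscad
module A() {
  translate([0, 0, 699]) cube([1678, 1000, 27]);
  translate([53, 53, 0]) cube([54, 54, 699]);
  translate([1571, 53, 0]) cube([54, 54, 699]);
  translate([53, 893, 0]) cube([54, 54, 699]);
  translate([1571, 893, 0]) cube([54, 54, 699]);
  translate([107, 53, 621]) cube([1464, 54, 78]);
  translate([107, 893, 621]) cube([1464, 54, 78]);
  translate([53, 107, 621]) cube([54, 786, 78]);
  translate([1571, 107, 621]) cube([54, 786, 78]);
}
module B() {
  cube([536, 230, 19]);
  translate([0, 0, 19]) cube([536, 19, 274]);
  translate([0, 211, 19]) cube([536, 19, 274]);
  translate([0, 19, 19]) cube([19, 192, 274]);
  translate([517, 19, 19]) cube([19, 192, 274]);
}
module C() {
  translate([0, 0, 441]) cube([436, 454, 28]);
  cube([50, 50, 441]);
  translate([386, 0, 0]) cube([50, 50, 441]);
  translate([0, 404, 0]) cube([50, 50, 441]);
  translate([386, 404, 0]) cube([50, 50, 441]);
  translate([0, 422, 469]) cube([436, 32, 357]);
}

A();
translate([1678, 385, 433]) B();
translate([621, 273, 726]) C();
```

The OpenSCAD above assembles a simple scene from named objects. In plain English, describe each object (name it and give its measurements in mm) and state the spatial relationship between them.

A is a table with a 1678×1000 mm rectangular top, 27 mm thick, top surface at z = 726 mm, supported by four 54×54 mm square legs, each inset 53 mm from the nearest pair of top edges, running from the floor. Four apron rails, 54 mm thick and 78 mm tall, run between adjacent legs with their top edges flush with the underside of the top and their outer faces flush with the legs' outer faces.

B is an open-topped rectangular box: outside dimensions 536×230×293 mm, with a uniform wall and base thickness of 19 mm. The base is a full 536×230 slab on the floor; four walls sit on top of the base. The front and back walls (the −y and +y sides) span the full width; the two side walls fit between them.

C is a chair: 436×454 mm seat, 28 mm thick, top at z = 469 mm, on four 50 mm square corner legs flush with the seat edges. A 32 mm thick backrest slab spans the full seat width, extending 357 mm above the seat top, its back face flush with the seat's +y edge.

The open box is beside the table with their tops flush at z = 726. The chair is on top of the table, centred.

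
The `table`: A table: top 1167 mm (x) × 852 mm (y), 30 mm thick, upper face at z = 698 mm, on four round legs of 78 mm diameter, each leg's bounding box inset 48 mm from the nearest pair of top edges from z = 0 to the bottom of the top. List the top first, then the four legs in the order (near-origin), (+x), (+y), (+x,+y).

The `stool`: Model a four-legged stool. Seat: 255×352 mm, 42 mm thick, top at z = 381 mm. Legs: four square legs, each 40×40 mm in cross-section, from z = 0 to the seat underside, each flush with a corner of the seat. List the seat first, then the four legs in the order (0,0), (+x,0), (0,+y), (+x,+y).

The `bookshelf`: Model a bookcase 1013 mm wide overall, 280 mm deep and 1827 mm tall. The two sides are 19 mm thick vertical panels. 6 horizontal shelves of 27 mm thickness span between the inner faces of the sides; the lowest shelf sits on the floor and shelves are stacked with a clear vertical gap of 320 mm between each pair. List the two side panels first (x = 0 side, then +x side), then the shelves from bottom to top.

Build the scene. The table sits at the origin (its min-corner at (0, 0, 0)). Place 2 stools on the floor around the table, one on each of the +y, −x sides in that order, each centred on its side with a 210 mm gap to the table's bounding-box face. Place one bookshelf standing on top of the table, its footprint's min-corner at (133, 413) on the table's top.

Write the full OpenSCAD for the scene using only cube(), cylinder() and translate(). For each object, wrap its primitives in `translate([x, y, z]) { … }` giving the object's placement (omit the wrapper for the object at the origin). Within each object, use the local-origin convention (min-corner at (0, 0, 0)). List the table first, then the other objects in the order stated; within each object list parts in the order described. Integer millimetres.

translate([0, 0, 668]) cube([1167, 852, 30]);
translate([87, 87, 0]) cylinder(h = 668, r = 39);
translate([1080, 87, 0]) cylinder(h = 668, r = 39);
translate([87, 765, 0]) cylinder(h = 668, r = 39);
translate([1080, 765, 0]) cylinder(h = 668, r = 39);
translate([456, 1062, 0]) {
  translate([0, 0, 339]) cube([255, 352, 42]);
  cube([40, 40, 339]);
  translate([215, 0, 0]) cube([40, 40, 339]);
  translate([0, 312, 0]) cube([40, 40, 339]);
  translate([215, 312, 0]) cube([40, 40, 339]);
}
translate([-465, 250, 0]) {
  translate([0, 0, 339]) cube([255, 352, 42]);
  cube([40, 40, 339]);
  translate([215, 0, 0]) cube([40, 40, 339]);
  translate([0, 312, 0]) cube([40, 40, 339]);
  translate([215, 312, 0]) cube([40, 40, 339]);
}
translate([133, 413, 698]) {
  cube([19, 280, 1827]);
  translate([994, 0, 0]) cube([19, 280, 1827]);
  translate([19, 0, 0]) cube([975, 280, 27]);
  translate([19, 0, 347]) cube([975, 280, 27]);
  translate([19, 0, 694]) cube([975, 280, 27]);
  translate([19, 0, 1041]) cube([975, 280, 27]);
  translate([19, 0, 1388]) cube([975, 280, 27]);
  translate([19, 0, 1735]) cube([975, 280, 27]);
}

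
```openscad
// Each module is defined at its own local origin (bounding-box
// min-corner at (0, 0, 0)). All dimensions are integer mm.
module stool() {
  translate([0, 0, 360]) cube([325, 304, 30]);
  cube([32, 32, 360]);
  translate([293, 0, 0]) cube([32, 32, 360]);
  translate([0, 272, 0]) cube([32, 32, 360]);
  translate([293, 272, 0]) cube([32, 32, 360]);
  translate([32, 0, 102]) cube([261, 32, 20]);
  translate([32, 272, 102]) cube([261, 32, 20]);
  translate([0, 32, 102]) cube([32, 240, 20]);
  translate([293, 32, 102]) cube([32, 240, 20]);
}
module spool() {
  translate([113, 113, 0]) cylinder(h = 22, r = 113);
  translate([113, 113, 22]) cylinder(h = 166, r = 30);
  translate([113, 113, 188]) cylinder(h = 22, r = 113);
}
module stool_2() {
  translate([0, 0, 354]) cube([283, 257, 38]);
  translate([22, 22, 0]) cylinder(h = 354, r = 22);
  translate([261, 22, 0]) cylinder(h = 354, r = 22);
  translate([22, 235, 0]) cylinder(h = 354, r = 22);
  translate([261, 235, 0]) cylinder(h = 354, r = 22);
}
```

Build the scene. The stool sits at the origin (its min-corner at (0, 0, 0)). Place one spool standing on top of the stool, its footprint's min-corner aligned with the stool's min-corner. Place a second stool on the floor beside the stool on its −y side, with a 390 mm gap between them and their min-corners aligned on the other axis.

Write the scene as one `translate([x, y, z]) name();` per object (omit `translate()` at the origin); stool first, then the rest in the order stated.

stool();
translate([0, 0, 390]) spool();
translate([0, -647, 0]) stool_2();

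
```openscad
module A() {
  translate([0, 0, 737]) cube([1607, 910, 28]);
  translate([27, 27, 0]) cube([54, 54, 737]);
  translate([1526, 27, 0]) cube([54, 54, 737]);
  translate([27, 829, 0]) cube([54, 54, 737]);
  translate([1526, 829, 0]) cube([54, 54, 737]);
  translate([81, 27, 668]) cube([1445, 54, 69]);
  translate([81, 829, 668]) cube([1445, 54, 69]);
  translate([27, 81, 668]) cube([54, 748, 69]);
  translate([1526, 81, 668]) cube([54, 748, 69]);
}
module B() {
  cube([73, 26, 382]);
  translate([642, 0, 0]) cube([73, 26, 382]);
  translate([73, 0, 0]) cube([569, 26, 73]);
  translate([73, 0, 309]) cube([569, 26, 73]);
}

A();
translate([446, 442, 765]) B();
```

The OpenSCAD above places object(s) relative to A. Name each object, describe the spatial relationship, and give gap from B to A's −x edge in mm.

A is a table. B is a picture frame. The picture frame is on top of the table, centred. The gap from the picture frame to the table's −x edge is 446 mm.

The picture frame's min-x is at 446; the table's min-x is 0; gap = 446 mm.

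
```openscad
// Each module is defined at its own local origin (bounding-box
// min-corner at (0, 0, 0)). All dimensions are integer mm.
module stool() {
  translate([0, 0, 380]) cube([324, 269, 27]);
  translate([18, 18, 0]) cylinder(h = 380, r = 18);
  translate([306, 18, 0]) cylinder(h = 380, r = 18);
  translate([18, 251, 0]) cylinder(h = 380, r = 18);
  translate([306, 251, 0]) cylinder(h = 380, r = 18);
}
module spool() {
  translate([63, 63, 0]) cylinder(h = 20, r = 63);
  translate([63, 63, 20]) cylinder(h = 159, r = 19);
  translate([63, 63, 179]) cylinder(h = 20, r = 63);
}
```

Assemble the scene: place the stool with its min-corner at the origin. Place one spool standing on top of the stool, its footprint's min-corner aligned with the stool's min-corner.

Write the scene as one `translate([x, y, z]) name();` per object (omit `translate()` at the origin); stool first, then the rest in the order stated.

stool();
translate([0, 0, 407]) spool();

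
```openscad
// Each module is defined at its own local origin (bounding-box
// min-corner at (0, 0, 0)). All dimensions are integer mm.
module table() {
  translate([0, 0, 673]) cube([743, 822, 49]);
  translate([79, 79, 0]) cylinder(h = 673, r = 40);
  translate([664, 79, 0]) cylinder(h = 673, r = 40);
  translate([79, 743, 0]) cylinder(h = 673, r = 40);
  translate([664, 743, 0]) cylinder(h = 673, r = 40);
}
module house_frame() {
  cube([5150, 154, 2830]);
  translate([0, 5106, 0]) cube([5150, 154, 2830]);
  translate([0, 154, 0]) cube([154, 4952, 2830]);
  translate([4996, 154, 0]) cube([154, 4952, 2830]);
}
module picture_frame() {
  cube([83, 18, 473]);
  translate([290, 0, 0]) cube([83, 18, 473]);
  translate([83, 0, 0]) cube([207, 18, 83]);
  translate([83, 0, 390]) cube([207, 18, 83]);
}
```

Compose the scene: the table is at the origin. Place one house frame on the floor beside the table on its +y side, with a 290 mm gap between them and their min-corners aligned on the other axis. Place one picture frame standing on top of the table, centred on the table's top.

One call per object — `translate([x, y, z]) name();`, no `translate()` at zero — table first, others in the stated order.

table();
translate([0, 1112, 0]) house_frame();
translate([185, 402, 722]) picture_frame();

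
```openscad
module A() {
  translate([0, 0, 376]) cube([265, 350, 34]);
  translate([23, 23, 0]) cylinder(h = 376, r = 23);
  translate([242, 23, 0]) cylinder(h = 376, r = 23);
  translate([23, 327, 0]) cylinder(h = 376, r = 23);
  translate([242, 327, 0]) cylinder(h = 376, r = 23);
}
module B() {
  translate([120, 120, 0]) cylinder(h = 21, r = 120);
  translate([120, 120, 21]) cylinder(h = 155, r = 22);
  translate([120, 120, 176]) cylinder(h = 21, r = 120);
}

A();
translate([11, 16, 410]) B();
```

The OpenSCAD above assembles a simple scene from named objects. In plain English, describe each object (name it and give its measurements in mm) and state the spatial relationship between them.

A is a four-legged stool. The seat is 265×350 mm, 34 mm thick, top at z = 410 mm. It stands on four round legs, each 46 mm in diameter, from z = 0 to the seat underside, each leg's axis is inset half a diameter from the nearest pair of seat edges (so the leg's bounding box is flush with the corner).

B is a spool: two coaxial disc flanges of radius 120 mm and thickness 21 mm, joined by a core cylinder of radius 22 mm and height 155 mm. The lower flange rests on z = 0 and the three cylinders share a vertical axis.

The spool is on top of the stool.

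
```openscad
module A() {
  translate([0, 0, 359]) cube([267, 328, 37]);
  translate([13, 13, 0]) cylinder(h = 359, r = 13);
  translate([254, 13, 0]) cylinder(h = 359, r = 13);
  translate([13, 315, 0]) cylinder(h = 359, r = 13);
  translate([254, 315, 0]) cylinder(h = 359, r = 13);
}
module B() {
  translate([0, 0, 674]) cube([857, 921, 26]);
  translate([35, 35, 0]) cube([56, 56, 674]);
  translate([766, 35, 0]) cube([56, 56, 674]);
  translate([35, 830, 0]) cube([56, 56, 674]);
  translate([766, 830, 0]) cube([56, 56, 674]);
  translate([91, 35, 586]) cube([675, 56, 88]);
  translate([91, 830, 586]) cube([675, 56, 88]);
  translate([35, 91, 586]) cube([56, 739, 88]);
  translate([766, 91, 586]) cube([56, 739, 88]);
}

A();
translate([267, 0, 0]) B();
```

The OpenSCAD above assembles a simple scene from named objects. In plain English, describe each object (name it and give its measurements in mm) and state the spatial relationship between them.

A is a four-legged stool. The seat is 267×328 mm, 37 mm thick, top at z = 396 mm. It stands on four round legs, each 26 mm in diameter, from z = 0 to the seat underside, each leg's axis is inset half a diameter from the nearest pair of seat edges (so the leg's bounding box is flush with the corner).

B is a rectangular dining table. The top is 857×921×26 mm with its upper surface at z = 700 mm. It stands on four 56×56 mm square legs, each inset 35 mm from the nearest pair of top edges, running from the floor to the underside of the top. Four apron rails, 56 mm thick and 88 mm tall, run between adjacent legs with their top edges flush with the underside of the top and their outer faces flush with the legs' outer faces.

The table is against the stool's +x side, with their −y faces flush.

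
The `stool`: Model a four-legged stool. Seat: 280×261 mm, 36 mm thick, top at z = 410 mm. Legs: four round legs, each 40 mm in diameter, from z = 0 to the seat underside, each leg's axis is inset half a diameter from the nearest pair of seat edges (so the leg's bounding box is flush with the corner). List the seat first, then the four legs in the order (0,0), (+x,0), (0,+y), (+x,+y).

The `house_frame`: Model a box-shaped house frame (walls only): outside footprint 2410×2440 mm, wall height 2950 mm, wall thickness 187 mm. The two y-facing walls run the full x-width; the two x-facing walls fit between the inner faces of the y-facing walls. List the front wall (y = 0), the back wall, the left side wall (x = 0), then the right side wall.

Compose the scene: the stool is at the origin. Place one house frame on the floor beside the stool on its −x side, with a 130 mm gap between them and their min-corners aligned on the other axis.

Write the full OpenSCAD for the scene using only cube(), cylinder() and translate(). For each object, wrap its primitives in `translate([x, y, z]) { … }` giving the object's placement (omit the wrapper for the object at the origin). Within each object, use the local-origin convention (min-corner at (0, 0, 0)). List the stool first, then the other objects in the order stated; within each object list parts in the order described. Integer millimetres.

translate([0, 0, 374]) cube([280, 261, 36]);
translate([20, 20, 0]) cylinder(h = 374, r = 20);
translate([260, 20, 0]) cylinder(h = 374, r = 20);
translate([20, 241, 0]) cylinder(h = 374, r = 20);
translate([260, 241, 0]) cylinder(h = 374, r = 20);
translate([-2540, 0, 0]) {
  cube([2410, 187, 2950]);
  translate([0, 2253, 0]) cube([2410, 187, 2950]);
  translate([0, 187, 0]) cube([187, 2066, 2950]);
  translate([2223, 187, 0]) cube([187, 2066, 2950]);
}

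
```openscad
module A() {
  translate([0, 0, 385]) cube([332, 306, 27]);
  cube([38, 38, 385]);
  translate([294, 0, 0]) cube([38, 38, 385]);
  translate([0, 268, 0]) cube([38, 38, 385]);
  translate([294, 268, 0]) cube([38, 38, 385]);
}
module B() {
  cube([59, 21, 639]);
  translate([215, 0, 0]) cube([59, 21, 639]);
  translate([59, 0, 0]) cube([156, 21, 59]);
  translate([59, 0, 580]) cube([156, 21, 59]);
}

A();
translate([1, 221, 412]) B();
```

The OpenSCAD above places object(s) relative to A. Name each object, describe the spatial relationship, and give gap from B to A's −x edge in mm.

The picture frame's min-x is at 1; the stool's min-x is 0; gap = 1 mm.

A is a stool. B is a picture frame. The picture frame is on top of the stool. The gap from the picture frame to the stool's −x edge is 1 mm.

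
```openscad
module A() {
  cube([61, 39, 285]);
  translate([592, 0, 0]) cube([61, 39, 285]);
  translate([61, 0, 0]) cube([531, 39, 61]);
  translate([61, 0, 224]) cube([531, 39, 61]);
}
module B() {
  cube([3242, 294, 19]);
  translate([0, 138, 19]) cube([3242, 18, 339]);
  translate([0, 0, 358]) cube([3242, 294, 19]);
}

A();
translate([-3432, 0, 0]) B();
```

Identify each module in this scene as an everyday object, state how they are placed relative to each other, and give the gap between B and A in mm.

The I-beam's nearest face is 190 mm from the picture frame's −x face.

A is a picture frame. B is an I-beam. The I-beam is on the floor beside the picture frame on its −x side. The gap between the I-beam and the picture frame is 190 mm.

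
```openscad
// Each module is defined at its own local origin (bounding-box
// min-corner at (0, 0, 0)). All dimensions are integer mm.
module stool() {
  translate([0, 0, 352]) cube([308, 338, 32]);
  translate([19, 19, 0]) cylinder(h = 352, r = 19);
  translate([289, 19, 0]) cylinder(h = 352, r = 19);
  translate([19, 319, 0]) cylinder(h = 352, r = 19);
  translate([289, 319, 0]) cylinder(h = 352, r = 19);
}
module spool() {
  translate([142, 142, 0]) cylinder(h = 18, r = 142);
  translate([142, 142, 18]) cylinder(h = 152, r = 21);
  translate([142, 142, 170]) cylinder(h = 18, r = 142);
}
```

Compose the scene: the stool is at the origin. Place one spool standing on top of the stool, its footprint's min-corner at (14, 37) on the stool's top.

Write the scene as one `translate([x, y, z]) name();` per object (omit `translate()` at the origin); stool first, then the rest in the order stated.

stool();
translate([14, 37, 384]) spool();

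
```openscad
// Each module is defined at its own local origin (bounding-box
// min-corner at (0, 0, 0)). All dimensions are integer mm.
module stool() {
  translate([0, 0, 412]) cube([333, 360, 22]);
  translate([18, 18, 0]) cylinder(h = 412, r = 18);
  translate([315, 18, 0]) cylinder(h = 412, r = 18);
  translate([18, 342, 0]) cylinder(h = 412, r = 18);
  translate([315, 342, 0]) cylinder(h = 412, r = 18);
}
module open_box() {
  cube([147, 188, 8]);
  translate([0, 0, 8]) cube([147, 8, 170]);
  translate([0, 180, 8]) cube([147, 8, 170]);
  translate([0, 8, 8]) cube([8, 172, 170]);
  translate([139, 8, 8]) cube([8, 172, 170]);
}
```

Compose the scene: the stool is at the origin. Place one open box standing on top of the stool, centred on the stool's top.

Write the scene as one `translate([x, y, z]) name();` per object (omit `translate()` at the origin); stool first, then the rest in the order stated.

stool();
translate([93, 86, 434]) open_box();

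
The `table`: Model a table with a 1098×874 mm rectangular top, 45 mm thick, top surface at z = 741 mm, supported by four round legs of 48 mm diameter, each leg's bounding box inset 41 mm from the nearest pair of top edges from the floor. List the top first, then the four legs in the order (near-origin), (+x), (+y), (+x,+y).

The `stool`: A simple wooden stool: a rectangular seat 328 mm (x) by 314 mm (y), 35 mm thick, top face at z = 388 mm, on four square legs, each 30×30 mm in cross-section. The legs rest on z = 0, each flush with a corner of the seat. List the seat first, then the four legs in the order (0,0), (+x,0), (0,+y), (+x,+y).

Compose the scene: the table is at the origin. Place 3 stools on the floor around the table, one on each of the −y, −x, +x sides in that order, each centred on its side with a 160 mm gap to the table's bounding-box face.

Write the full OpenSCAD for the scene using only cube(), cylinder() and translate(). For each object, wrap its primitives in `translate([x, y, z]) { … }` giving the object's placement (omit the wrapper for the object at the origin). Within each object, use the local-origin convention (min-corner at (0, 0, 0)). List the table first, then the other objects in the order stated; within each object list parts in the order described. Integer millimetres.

translate([0, 0, 696]) cube([1098, 874, 45]);
translate([65, 65, 0]) cylinder(h = 696, r = 24);
translate([1033, 65, 0]) cylinder(h = 696, r = 24);
translate([65, 809, 0]) cylinder(h = 696, r = 24);
translate([1033, 809, 0]) cylinder(h = 696, r = 24);
translate([385, -474, 0]) {
  translate([0, 0, 353]) cube([328, 314, 35]);
  cube([30, 30, 353]);
  translate([298, 0, 0]) cube([30, 30, 353]);
  translate([0, 284, 0]) cube([30, 30, 353]);
  translate([298, 284, 0]) cube([30, 30, 353]);
}
translate([-488, 280, 0]) {
  translate([0, 0, 353]) cube([328, 314, 35]);
  cube([30, 30, 353]);
  translate([298, 0, 0]) cube([30, 30, 353]);
  translate([0, 284, 0]) cube([30, 30, 353]);
  translate([298, 284, 0]) cube([30, 30, 353]);
}
translate([1258, 280, 0]) {
  translate([0, 0, 353]) cube([328, 314, 35]);
  cube([30, 30, 353]);
  translate([298, 0, 0]) cube([30, 30, 353]);
  translate([0, 284, 0]) cube([30, 30, 353]);
  translate([298, 284, 0]) cube([30, 30, 353]);
}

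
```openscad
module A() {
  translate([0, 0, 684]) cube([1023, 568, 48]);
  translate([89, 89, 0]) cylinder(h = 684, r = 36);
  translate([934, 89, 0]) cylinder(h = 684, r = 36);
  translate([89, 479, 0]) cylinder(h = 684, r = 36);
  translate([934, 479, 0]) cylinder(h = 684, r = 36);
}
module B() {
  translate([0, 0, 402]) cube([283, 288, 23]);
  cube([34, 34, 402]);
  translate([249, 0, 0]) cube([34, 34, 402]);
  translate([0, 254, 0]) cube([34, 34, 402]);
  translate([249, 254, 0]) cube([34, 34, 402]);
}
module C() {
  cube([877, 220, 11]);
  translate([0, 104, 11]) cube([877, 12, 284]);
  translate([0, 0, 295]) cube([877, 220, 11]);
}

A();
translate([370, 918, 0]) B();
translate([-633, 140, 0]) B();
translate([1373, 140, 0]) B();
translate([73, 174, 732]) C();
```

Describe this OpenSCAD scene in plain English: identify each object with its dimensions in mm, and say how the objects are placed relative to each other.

A is a table with a 1023×568 mm rectangular top, 48 mm thick, top surface at z = 732 mm, supported by four round legs of 72 mm diameter, each leg's bounding box inset 53 mm from the nearest pair of top edges, running from the floor.

B is a simple wooden stool: a rectangular seat 283 mm (x) by 288 mm (y), 23 mm thick, top face at z = 425 mm, on four square legs, each 34×34 mm in cross-section. The legs rest on z = 0, each flush with a corner of the seat.

C is an I-beam lying along x, 877 mm long. Overall section height 306 mm. Two flanges 220 mm wide (y) and 11 mm thick, one on the floor and one at the top; a web 12 mm thick runs between them, centred on the flange width.

Three stools sit around the table at the +y, −x, +x sides. The I-beam is on top of the table, centred.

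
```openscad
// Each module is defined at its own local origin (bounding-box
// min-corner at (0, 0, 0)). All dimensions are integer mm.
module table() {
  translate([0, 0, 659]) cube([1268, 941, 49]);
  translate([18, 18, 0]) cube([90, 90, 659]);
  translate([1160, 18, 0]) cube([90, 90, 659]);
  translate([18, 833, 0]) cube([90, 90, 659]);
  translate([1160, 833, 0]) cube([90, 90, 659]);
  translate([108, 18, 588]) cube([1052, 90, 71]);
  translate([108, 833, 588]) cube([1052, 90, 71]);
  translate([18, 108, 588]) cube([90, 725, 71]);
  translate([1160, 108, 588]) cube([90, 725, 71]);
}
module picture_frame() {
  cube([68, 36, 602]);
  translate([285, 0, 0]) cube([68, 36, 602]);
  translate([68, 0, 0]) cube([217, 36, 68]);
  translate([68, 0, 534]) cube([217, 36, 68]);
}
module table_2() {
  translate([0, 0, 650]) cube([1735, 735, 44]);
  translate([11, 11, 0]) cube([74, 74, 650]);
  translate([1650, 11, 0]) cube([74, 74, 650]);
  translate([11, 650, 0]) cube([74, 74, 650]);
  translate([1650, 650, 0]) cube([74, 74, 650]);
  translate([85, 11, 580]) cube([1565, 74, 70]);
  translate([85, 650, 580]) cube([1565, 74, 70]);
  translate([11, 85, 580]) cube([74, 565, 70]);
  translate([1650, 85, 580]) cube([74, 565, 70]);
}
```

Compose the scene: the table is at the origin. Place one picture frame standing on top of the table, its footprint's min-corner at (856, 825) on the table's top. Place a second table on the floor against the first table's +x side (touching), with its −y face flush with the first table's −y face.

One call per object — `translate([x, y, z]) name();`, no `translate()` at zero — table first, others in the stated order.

table();
translate([856, 825, 708]) picture_frame();
translate([1268, 0, 0]) table_2();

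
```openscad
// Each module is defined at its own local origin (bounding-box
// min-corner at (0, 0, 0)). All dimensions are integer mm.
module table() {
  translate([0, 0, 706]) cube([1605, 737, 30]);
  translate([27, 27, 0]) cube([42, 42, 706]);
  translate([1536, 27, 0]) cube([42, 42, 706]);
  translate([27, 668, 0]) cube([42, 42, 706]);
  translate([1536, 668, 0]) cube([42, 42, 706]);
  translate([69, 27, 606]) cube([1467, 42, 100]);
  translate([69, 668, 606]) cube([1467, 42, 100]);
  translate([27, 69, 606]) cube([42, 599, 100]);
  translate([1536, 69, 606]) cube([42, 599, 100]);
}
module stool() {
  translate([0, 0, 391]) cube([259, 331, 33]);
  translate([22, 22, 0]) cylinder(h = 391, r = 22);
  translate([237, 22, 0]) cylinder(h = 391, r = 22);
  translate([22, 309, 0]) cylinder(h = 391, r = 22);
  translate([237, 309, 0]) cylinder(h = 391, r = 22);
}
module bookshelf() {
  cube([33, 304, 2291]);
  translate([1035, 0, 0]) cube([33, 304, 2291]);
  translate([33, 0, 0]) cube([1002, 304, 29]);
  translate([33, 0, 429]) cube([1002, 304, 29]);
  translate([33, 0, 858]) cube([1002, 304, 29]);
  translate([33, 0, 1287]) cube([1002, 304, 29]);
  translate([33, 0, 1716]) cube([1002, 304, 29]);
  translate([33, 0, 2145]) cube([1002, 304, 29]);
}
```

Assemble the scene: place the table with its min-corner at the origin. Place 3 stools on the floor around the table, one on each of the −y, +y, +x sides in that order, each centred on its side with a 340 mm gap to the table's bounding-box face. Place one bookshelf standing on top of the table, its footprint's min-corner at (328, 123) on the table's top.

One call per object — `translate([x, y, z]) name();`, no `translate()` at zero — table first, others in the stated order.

table();
translate([673, -671, 0]) stool();
translate([673, 1077, 0]) stool();
translate([1945, 203, 0]) stool();
translate([328, 123, 736]) bookshelf();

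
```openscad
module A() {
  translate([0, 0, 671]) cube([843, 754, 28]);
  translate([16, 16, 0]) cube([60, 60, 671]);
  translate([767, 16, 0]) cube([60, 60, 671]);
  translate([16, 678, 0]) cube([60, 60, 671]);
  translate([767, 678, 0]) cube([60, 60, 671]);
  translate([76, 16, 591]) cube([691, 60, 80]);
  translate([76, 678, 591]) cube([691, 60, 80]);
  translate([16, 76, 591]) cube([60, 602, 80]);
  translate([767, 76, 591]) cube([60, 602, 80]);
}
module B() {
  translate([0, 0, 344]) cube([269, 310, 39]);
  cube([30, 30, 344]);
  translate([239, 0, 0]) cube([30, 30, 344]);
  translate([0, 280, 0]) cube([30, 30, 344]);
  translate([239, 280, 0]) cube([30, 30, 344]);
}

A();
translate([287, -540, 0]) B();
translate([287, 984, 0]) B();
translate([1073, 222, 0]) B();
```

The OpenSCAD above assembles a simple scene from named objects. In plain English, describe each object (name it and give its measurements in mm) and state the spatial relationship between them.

A is a table with a 843×754 mm rectangular top, 28 mm thick, top surface at z = 699 mm, supported by four 60×60 mm square legs, each inset 16 mm from the nearest pair of top edges, running from the floor. Four apron rails, 60 mm thick and 80 mm tall, run between adjacent legs with their top edges flush with the underside of the top and their outer faces flush with the legs' outer faces.

B is a four-legged stool. The seat is 269×310 mm, 39 mm thick, top at z = 383 mm. It stands on four square legs, each 30×30 mm in cross-section, from z = 0 to the seat underside, each flush with a corner of the seat.

Three stools sit around the table at the −y, +y, +x sides.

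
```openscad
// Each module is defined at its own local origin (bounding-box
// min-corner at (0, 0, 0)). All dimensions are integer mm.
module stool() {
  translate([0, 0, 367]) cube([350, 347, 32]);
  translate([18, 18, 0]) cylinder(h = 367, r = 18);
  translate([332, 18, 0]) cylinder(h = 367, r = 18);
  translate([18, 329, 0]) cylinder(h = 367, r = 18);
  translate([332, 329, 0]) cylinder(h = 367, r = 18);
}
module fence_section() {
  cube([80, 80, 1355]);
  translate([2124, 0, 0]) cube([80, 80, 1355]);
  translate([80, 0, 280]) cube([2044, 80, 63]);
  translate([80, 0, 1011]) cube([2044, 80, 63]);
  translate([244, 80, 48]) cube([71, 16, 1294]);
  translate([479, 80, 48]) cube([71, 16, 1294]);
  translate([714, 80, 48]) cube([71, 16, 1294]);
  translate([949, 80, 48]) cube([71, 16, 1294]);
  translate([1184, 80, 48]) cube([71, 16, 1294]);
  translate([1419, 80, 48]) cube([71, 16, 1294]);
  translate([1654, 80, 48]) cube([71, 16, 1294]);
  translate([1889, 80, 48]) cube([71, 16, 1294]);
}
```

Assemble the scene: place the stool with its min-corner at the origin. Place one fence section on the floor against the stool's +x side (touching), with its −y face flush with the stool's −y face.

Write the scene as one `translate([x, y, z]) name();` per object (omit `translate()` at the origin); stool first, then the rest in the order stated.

stool();
translate([350, 0, 0]) fence_section();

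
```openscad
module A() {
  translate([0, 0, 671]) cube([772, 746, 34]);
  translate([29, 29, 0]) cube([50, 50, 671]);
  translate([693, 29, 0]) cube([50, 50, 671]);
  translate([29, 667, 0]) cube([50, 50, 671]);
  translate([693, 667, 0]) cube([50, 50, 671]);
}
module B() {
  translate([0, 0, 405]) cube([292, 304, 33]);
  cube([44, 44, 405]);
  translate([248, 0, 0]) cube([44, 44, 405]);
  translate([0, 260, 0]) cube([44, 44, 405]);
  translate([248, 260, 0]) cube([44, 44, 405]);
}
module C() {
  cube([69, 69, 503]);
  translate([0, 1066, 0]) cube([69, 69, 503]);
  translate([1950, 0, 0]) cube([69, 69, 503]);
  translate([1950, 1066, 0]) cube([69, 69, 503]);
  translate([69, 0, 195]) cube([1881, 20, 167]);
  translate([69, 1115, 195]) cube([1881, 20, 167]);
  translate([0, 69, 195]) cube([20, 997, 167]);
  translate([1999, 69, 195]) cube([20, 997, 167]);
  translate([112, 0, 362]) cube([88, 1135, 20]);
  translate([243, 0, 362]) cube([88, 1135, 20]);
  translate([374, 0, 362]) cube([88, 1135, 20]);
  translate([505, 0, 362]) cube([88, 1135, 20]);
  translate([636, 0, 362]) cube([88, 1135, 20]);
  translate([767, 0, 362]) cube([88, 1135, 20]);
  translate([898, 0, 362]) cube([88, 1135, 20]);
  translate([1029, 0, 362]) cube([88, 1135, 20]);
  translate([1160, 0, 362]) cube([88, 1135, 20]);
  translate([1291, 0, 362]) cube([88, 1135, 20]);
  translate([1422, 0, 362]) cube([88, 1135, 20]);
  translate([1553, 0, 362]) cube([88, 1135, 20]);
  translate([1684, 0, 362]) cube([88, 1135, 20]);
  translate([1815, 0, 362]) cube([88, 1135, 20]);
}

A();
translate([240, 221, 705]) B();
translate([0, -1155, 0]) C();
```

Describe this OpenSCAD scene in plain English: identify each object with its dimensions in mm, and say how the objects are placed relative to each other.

A is a table with a 772×746 mm rectangular top, 34 mm thick, top surface at z = 705 mm, supported by four 50×50 mm square legs, each inset 29 mm from the nearest pair of top edges, running from the floor.

B is a four-legged stool. The seat is 292×304 mm, 33 mm thick, top at z = 438 mm. It stands on four square legs, each 44×44 mm in cross-section, from z = 0 to the seat underside, each flush with a corner of the seat.

C is a bed frame 2019 mm long (x) by 1135 mm wide (y). Four 69×69 mm corner posts, 503 mm tall, at the corners of the footprint. Four rails of 20 mm thickness and 167 mm height run between adjacent posts with their undersides at z = 195 mm, their outer faces flush with the outside of the frame (the two x-running rails run between the posts' inner faces; the two y-running rails run between the posts' inner faces). 14 slats, each 88 mm wide (x) and 20 mm thick, lie across the top of the two x-running rails, running the full 1135 mm width of the frame in y; the slats are evenly spaced along x between the inner faces of the end posts with equal gaps (rounded down to the nearest mm) at the −x end and between each pair — any rounding remainder accumulates at the +x end.

The stool is on top of the table, centred. The bed frame is on the floor beside the table on its −y side.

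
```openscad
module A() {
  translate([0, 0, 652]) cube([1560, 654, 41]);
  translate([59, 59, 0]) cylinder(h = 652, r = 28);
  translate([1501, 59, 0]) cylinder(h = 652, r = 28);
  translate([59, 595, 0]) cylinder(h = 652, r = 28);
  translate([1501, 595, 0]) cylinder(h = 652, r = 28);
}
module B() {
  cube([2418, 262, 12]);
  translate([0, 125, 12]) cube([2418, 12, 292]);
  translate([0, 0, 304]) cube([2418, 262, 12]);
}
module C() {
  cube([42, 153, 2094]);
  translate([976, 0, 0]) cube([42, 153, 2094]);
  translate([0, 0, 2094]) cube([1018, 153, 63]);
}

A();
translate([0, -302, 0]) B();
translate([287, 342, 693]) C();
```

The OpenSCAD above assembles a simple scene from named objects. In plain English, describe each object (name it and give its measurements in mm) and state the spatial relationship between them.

A is a table: top 1560 mm (x) × 654 mm (y), 41 mm thick, upper face at z = 693 mm, on four round legs of 56 mm diameter, each leg's bounding box inset 31 mm from the nearest pair of top edges, running from z = 0 to the bottom of the top.

B is an I-beam lying along x, 2418 mm long. Overall section height 316 mm. Two flanges 262 mm wide (y) and 12 mm thick, one on the floor and one at the top; a web 12 mm thick runs between them, centred on the flange width.

C is a rectangular door frame: two vertical jambs of 42×153 mm section, 2094 mm tall, with a clear opening 934 mm wide between their inner faces. A header 63 mm tall and 153 mm deep lies on top of the jambs and spans the full outside width.

The I-beam is on the floor beside the table on its −y side. The door frame is on top of the table.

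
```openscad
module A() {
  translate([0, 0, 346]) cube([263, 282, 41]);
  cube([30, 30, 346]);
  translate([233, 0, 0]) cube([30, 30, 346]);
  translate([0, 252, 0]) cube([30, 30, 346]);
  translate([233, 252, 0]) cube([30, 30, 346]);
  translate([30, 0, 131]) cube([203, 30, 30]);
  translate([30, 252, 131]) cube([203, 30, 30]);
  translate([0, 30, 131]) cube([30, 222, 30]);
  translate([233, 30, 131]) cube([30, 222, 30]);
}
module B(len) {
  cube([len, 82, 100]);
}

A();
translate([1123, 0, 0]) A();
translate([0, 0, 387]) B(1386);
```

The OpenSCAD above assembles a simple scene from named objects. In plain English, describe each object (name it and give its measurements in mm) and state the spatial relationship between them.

A is a four-legged stool. The seat is 263×282 mm, 41 mm thick, top at z = 387 mm. It stands on four square legs, each 30×30 mm in cross-section, from z = 0 to the seat underside, each flush with a corner of the seat. Four stretchers, 30 mm wide and 30 mm tall, connect adjacent legs with their undersides at z = 131 mm, each running between the inner faces of the legs it joins and aligned with the legs' outer faces on the other axis.

B is a rectangular beam 1386 mm long (x), 82 mm deep (y), 100 mm thick (z).

The beam spans the tops of two stools placed 860 mm apart, resting at z = 387 mm.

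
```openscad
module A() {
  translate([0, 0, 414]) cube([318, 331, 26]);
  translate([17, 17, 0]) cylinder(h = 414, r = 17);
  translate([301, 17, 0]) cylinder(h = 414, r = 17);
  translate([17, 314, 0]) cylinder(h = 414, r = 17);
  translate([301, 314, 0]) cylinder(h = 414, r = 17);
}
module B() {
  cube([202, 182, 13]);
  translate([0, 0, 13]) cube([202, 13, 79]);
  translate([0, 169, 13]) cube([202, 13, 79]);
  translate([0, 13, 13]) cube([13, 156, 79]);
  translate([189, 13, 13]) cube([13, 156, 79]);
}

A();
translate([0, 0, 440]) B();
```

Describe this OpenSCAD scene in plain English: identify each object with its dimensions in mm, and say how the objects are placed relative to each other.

A is a simple wooden stool: a rectangular seat 318 mm (x) by 331 mm (y), 26 mm thick, top face at z = 440 mm, on four round legs, each 34 mm in diameter. The legs rest on z = 0, each leg's axis is inset half a diameter from the nearest pair of seat edges (so the leg's bounding box is flush with the corner).

B is an open storage box with external size 202×182×92 mm and wall thickness 13 mm (the base is also 13 mm thick). The base covers the whole footprint; the four walls stand on the base, with the y-facing walls full-width and the x-facing walls fitting between their inner faces.

The open box is on top of the stool.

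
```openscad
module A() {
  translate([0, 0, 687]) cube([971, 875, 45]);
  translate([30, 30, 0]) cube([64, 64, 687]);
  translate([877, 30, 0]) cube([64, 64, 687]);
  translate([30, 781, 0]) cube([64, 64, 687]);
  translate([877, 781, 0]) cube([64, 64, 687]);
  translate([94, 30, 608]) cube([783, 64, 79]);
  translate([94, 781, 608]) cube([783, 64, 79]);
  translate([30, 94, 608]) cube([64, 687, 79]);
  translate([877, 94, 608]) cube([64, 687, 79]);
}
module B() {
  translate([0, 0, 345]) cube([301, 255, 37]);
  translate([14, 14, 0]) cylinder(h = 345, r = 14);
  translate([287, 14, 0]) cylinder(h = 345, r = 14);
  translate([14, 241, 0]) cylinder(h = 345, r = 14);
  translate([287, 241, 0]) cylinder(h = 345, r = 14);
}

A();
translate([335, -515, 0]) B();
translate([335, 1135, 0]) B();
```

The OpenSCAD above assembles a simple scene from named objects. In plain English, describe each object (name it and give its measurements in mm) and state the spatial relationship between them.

A is a rectangular dining table. The top is 971×875×45 mm with its upper surface at z = 732 mm. It stands on four 64×64 mm square legs, each inset 30 mm from the nearest pair of top edges, running from the floor to the underside of the top. Four apron rails, 64 mm thick and 79 mm tall, run between adjacent legs with their top edges flush with the underside of the top and their outer faces flush with the legs' outer faces.

B is a four-legged stool. The seat is a 301×255×37 mm slab whose top surface is at z = 382 mm; four round legs, each 28 mm in diameter, run from the floor (z = 0) to the underside of the seat, each leg's axis is inset half a diameter from the nearest pair of seat edges (so the leg's bounding box is flush with the corner).

Two stools sit around the table at the −y, +y sides.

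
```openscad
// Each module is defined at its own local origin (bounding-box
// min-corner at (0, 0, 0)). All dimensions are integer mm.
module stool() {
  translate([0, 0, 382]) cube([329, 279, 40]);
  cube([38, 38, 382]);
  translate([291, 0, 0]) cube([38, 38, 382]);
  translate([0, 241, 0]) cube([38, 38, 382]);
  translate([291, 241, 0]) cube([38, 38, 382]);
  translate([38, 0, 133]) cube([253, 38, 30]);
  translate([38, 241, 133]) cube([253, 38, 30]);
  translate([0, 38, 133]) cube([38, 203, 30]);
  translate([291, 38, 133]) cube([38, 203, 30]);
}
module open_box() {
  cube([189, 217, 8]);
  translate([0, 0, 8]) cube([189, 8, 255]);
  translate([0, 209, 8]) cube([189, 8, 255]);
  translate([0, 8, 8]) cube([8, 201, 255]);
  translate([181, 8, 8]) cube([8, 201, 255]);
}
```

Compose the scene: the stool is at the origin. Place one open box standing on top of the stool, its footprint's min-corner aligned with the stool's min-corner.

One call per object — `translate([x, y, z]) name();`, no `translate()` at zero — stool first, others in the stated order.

stool();
translate([0, 0, 422]) open_box();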